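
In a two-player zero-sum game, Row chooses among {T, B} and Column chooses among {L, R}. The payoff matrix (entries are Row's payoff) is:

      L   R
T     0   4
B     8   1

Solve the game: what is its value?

Row minima: T → 0, B → 1; maximin = 1.
Column maxima: L → 8, R → 4; minimax = 4.
1 ≠ 4, so there is no saddle point; optimal play is mixed.
Let Row play T with probability p. Expected payoff against L: 0p + 8(1−p) = −8p + 8; against R: 4p + 1(1−p) = 3p + 1.
Setting these equal: −8p + 8 = 3p + 1 ⇒ −11p = -7 ⇒ p = 7/11, and the value is (-8)·(7/11) + 8 = 32/11.
For Column: with q = P(L), equating T's and B's payoffs gives −4q + 4 = 7q + 1 ⇒ q = 3/11.

32/11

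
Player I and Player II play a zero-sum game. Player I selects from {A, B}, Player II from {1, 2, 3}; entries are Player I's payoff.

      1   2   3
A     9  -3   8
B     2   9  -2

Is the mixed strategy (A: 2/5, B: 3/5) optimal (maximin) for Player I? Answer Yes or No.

No

Against 1 this mix gives (2/5)·9 + (3/5)·2 = 24/5.
Against 2 this mix gives (2/5)·(-3) + (3/5)·9 = 21/5.
Against 3 this mix gives (2/5)·8 + (3/5)·(-2) = 2.
Player II will play 3, holding Player I to 2. Shifting weight toward the row that does better against 3 would raise this floor (the equalizing mix achieves 3 against both 3 and 2), so the proposed strategy is not optimal.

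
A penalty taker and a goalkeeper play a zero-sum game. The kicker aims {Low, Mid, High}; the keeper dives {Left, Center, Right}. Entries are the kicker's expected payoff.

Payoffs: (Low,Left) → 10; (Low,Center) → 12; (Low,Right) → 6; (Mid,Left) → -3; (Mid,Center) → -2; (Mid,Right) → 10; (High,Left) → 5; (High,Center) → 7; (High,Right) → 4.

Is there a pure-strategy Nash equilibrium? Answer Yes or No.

No

Row minima: Low → 6, Mid → -3, High → 4; maximin = 6.
Column maxima: Left → 10, Center → 12, Right → 10; minimax = 10.
6 ≠ 10, so no pure-strategy equilibrium exists.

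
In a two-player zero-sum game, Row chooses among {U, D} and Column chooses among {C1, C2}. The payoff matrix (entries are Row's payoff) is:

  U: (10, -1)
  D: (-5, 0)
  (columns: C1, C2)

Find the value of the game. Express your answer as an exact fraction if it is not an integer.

Row minima: U → -1, D → -5; maximin = -1.
Column maxima: C1 → 10, C2 → 0; minimax = 0.
-1 ≠ 0, so there is no saddle point; optimal play is mixed.
Let Row play U with probability p. Expected payoff against C1: 10p + (-5)(1−p) = 15p − 5; against C2: (-1)p + 0(1−p) = −p.
Setting these equal: 15p − 5 = −p ⇒ 16p = 5 ⇒ p = 5/16, and the value is (15)·(5/16) − 5 = -5/16.
For Column: with q = P(C1), equating U's and D's payoffs gives 11q − 1 = −5q ⇒ q = 1/16.

-5/16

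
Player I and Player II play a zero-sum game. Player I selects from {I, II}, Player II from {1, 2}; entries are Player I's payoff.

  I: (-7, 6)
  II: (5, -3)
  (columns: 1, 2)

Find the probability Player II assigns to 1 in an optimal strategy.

3/7

Row minima: I → -7, II → -3; maximin = -3.
Column maxima: 1 → 5, 2 → 6; minimax = 5.
-3 ≠ 5, so there is no saddle point; optimal play is mixed.
Let Player I play I with probability p. Expected payoff against 1: (-7)p + 5(1−p) = −12p + 5; against 2: 6p + (-3)(1−p) = 9p − 3.
Setting these equal: −12p + 5 = 9p − 3 ⇒ −21p = -8 ⇒ p = 8/21, and the value is (-12)·(8/21) + 5 = 3/7.
For Player II: with q = P(1), equating I's and II's payoffs gives −13q + 6 = 8q − 3 ⇒ q = 3/7.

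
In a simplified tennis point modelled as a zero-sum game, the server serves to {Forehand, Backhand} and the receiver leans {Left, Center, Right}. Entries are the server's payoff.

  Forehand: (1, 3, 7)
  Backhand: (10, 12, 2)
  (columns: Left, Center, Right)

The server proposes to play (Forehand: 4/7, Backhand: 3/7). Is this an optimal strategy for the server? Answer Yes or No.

Yes

Against Left this mix gives (4/7)·1 + (3/7)·10 = 34/7.
Against Center this mix gives (4/7)·3 + (3/7)·12 = 48/7.
Against Right this mix gives (4/7)·7 + (3/7)·2 = 34/7.
All of the receiver's active replies (Left, Right) yield 34/7, and no column does worse for the server. The mix makes the receiver indifferent and guarantees 34/7, so it is optimal.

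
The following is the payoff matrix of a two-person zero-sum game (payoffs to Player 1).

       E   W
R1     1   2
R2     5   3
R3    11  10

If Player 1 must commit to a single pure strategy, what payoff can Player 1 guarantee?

10

Row minima: R1 → 1, R2 → 3, R3 → 10.
The best of these is 10.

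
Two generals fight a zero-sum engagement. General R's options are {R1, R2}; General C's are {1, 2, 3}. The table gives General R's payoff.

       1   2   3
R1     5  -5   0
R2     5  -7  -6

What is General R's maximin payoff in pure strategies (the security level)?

-5

Row minima: R1 → -5, R2 → -7.
The best of these is -5.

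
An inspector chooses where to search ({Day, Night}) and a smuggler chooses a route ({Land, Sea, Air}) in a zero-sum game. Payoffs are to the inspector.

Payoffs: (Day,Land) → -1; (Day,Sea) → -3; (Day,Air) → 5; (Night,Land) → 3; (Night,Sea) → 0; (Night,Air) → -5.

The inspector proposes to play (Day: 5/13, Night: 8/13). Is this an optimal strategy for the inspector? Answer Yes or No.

Yes

Against Land this mix gives (5/13)·(-1) + (8/13)·3 = 19/13.
Against Sea this mix gives (5/13)·(-3) + (8/13)·0 = -15/13.
Against Air this mix gives (5/13)·5 + (8/13)·(-5) = -15/13.
All of the smuggler's active replies (Sea, Air) yield -15/13, and no column does worse for the inspector. The mix makes the smuggler indifferent and guarantees -15/13, so it is optimal.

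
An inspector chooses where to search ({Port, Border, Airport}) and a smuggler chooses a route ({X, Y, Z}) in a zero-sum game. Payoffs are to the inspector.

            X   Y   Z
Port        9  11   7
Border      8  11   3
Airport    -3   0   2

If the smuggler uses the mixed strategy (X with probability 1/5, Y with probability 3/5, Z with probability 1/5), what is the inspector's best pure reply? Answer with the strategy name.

Expected payoff of Port: (1/5)·9 + (3/5)·11 + (1/5)·7 = 49/5.
Expected payoff of Border: (1/5)·8 + (3/5)·11 + (1/5)·3 = 44/5.
Expected payoff of Airport: (1/5)·(-3) + (3/5)·0 + (1/5)·2 = -1/5.
The largest is 49/5, so the inspector's best response is Port.

Port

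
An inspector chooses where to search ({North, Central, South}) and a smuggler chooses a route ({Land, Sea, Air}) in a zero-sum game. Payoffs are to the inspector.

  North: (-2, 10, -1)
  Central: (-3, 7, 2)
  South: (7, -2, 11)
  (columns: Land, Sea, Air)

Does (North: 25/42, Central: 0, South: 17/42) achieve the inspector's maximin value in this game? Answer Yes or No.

Against Land this mix gives (25/42)·(-2) + (17/42)·7 = 23/14.
Against Sea this mix gives (25/42)·10 + (17/42)·(-2) = 36/7.
Against Air this mix gives (25/42)·(-1) + (17/42)·11 = 27/7.
The smuggler will play Land, holding the inspector to 23/14. Shifting weight toward the row that does better against Land would raise this floor (the equalizing mix achieves 22/7 against both Land and Sea), so the proposed strategy is not optimal.

No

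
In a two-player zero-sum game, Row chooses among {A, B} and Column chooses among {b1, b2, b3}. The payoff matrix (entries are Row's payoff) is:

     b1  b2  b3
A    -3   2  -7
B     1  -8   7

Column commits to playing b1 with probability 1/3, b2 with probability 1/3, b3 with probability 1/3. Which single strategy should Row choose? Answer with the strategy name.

Expected payoff of A: (1/3)·(-3) + (1/3)·2 + (1/3)·(-7) = -8/3.
Expected payoff of B: (1/3)·1 + (1/3)·(-8) + (1/3)·7 = 0.
The largest is 0, so Row's best response is B.

B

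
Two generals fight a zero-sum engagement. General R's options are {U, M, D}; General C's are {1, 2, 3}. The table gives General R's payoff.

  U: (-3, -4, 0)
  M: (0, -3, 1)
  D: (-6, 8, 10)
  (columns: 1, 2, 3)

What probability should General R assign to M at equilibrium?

Row minima: U → -4, M → -3, D → -6; maximin = -3.
Column maxima: 1 → 0, 2 → 8, 3 → 10; minimax = 0.
-3 ≠ 0, so there is no saddle point; optimal play is mixed.
U is strictly dominated by M, so General R never plays it.
3 is strictly dominated by 1 (it gives General R strictly more in every row), so General C never plays it.
On the remaining 2×2 (M, D vs 1, 2):
Let General R play M with probability p. Expected payoff against 1: 0p + (-6)(1−p) = 6p − 6; against 2: (-3)p + 8(1−p) = −11p + 8.
Setting these equal: 6p − 6 = −11p + 8 ⇒ 17p = 14 ⇒ p = 14/17, and the value is (6)·(14/17) − 6 = -18/17.
For General C: with q = P(1), equating M's and D's payoffs gives 3q − 3 = −14q + 8 ⇒ q = 11/17.

14/17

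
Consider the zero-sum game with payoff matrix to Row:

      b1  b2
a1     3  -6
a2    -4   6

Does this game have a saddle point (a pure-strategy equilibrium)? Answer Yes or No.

No

Row minima: a1 → -6, a2 → -4; maximin = -4.
Column maxima: b1 → 3, b2 → 6; minimax = 3.
-4 ≠ 3, so no pure-strategy equilibrium exists.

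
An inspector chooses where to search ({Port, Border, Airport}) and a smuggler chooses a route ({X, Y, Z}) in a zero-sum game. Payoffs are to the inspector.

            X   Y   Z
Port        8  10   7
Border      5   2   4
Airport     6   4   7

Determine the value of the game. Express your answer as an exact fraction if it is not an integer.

Row minima: Port → 7, Border → 2, Airport → 4; maximin = 7.
Column maxima: X → 8, Y → 10, Z → 7; minimax = 7.
Since maximin = minimax = 7, there is a saddle point and the value is 7.

7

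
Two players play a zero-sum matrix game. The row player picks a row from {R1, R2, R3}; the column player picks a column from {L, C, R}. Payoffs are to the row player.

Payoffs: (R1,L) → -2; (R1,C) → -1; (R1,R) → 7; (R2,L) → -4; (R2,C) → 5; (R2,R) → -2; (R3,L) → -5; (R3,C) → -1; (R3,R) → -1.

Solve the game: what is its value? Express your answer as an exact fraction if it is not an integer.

-2

Row minima: R1 → -2, R2 → -4, R3 → -5; maximin = -2.
Column maxima: L → -2, C → 5, R → 7; minimax = -2.
Since maximin = minimax = -2, there is a saddle point and the value is -2.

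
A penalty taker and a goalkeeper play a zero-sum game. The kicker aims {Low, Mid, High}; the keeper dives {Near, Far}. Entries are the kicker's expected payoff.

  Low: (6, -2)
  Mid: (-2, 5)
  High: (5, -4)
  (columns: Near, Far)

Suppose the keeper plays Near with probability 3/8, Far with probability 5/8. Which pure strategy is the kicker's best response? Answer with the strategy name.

Mid

Expected payoff of Low: (3/8)·6 + (5/8)·(-2) = 1.
Expected payoff of Mid: (3/8)·(-2) + (5/8)·5 = 19/8.
Expected payoff of High: (3/8)·5 + (5/8)·(-4) = -5/8.
The largest is 19/8, so the kicker's best response is Mid.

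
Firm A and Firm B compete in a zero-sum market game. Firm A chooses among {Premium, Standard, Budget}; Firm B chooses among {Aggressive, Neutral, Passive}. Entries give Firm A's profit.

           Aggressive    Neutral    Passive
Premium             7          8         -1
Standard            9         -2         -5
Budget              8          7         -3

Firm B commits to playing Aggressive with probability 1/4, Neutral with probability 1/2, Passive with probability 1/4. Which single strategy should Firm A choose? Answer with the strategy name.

Premium

Expected payoff of Premium: (1/4)·7 + (1/2)·8 + (1/4)·(-1) = 11/2.
Expected payoff of Standard: (1/4)·9 + (1/2)·(-2) + (1/4)·(-5) = 0.
Expected payoff of Budget: (1/4)·8 + (1/2)·7 + (1/4)·(-3) = 19/4.
The largest is 11/2, so Firm A's best response is Premium.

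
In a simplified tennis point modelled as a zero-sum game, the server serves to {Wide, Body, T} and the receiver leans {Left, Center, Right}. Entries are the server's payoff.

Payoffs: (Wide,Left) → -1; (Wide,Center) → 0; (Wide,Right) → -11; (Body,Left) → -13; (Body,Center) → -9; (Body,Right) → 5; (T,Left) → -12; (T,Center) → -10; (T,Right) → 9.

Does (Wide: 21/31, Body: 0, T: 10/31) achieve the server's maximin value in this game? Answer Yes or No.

Against Left this mix gives (21/31)·(-1) + (10/31)·(-12) = -141/31.
Against Center this mix gives (21/31)·0 + (10/31)·(-10) = -100/31.
Against Right this mix gives (21/31)·(-11) + (10/31)·9 = -141/31.
All of the receiver's active replies (Left, Right) yield -141/31, and no column does worse for the server. The mix makes the receiver indifferent and guarantees -141/31, so it is optimal.

Yes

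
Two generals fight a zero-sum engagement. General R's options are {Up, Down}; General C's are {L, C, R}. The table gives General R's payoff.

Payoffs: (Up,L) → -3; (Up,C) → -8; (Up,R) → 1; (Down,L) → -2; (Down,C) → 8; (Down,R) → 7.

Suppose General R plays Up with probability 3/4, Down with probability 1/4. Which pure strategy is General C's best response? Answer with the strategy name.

If General C plays L, General R's expected payoff is (3/4)·(-3) + (1/4)·(-2) = -11/4.
If General C plays C, General R's expected payoff is (3/4)·(-8) + (1/4)·8 = -4.
If General C plays R, General R's expected payoff is (3/4)·1 + (1/4)·7 = 5/2.
General C minimizes General R's payoff; the smallest is -4, so the best response is C.

C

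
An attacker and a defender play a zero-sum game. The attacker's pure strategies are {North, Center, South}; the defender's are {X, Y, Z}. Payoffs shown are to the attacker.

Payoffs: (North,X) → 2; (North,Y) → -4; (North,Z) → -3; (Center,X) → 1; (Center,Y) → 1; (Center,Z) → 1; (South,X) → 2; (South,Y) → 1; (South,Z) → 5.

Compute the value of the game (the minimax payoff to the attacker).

1

Row minima: North → -4, Center → 1, South → 1; maximin = 1.
Column maxima: X → 2, Y → 1, Z → 5; minimax = 1.
Since maximin = minimax = 1, there is a saddle point and the value is 1.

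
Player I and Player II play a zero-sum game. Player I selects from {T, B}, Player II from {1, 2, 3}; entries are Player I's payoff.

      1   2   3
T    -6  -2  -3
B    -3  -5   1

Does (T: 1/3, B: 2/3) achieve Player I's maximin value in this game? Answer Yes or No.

Yes

Against 1 this mix gives (1/3)·(-6) + (2/3)·(-3) = -4.
Against 2 this mix gives (1/3)·(-2) + (2/3)·(-5) = -4.
Against 3 this mix gives (1/3)·(-3) + (2/3)·1 = -1/3.
All of Player II's active replies (1, 2) yield -4, and no column does worse for Player I. The mix makes Player II indifferent and guarantees -4, so it is optimal.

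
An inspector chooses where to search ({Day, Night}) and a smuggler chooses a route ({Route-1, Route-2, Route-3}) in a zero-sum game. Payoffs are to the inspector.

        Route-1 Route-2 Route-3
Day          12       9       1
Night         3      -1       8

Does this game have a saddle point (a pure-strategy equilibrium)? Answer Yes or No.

Row minima: Day → 1, Night → -1; maximin = 1.
Column maxima: Route-1 → 12, Route-2 → 9, Route-3 → 8; minimax = 8.
1 ≠ 8, so no pure-strategy equilibrium exists.

No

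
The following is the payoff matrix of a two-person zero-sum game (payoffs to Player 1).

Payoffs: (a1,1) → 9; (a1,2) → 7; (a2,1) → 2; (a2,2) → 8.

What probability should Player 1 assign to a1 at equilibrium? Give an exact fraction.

Row minima: a1 → 7, a2 → 2; maximin = 7.
Column maxima: 1 → 9, 2 → 8; minimax = 8.
7 ≠ 8, so there is no saddle point; optimal play is mixed.
Let Player 1 play a1 with probability p. Expected payoff against 1: 9p + 2(1−p) = 7p + 2; against 2: 7p + 8(1−p) = −p + 8.
Setting these equal: 7p + 2 = −p + 8 ⇒ 8p = 6 ⇒ p = 3/4, and the value is (7)·(3/4) + 2 = 29/4.
For Player 2: with q = P(1), equating a1's and a2's payoffs gives 2q + 7 = −6q + 8 ⇒ q = 1/8.

3/4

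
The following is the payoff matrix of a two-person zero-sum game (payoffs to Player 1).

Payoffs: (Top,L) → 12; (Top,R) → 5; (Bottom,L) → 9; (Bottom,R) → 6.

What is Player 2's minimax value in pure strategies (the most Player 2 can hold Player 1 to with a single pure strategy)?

6

Column maxima: L → 12, R → 6.
The smallest of these is 6.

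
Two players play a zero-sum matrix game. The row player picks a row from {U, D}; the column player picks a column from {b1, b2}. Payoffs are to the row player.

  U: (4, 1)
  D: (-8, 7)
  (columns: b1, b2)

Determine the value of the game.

2

Row minima: U → 1, D → -8; maximin = 1.
Column maxima: b1 → 4, b2 → 7; minimax = 4.
1 ≠ 4, so there is no saddle point; optimal play is mixed.
Let the row player play U with probability p. Expected payoff against b1: 4p + (-8)(1−p) = 12p − 8; against b2: 1p + 7(1−p) = −6p + 7.
Setting these equal: 12p − 8 = −6p + 7 ⇒ 18p = 15 ⇒ p = 5/6, and the value is (12)·(5/6) − 8 = 2.
For the column player: with q = P(b1), equating U's and D's payoffs gives 3q + 1 = −15q + 7 ⇒ q = 1/3.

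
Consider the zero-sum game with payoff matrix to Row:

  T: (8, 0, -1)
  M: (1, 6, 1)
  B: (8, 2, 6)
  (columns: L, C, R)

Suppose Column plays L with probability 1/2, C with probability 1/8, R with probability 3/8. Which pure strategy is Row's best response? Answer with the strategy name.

B

Expected payoff of T: (1/2)·8 + (1/8)·0 + (3/8)·(-1) = 29/8.
Expected payoff of M: (1/2)·1 + (1/8)·6 + (3/8)·1 = 13/8.
Expected payoff of B: (1/2)·8 + (1/8)·2 + (3/8)·6 = 13/2.
The largest is 13/2, so Row's best response is B.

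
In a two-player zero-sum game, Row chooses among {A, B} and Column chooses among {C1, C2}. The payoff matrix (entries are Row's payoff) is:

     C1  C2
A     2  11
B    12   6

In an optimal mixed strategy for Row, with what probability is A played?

2/5

Row minima: A → 2, B → 6; maximin = 6.
Column maxima: C1 → 12, C2 → 11; minimax = 11.
6 ≠ 11, so there is no saddle point; optimal play is mixed.
Let Row play A with probability p. Expected payoff against C1: 2p + 12(1−p) = −10p + 12; against C2: 11p + 6(1−p) = 5p + 6.
Setting these equal: −10p + 12 = 5p + 6 ⇒ −15p = -6 ⇒ p = 2/5, and the value is (-10)·(2/5) + 12 = 8.
For Column: with q = P(C1), equating A's and B's payoffs gives −9q + 11 = 6q + 6 ⇒ q = 1/3.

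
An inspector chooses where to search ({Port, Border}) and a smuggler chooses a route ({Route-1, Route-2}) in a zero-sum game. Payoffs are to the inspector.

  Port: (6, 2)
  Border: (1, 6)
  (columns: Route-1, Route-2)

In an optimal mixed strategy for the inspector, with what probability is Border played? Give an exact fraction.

Row minima: Port → 2, Border → 1; maximin = 2.
Column maxima: Route-1 → 6, Route-2 → 6; minimax = 6.
2 ≠ 6, so there is no saddle point; optimal play is mixed.
Let the inspector play Port with probability p. Expected payoff against Route-1: 6p + 1(1−p) = 5p + 1; against Route-2: 2p + 6(1−p) = −4p + 6.
Setting these equal: 5p + 1 = −4p + 6 ⇒ 9p = 5 ⇒ p = 5/9, and the value is (5)·(5/9) + 1 = 34/9.
For the smuggler: with q = P(Route-1), equating Port's and Border's payoffs gives 4q + 2 = −5q + 6 ⇒ q = 4/9.

4/9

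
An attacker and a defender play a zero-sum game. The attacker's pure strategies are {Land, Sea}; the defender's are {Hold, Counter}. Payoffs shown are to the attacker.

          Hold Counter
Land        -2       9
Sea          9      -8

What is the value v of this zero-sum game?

Row minima: Land → -2, Sea → -8; maximin = -2.
Column maxima: Hold → 9, Counter → 9; minimax = 9.
-2 ≠ 9, so there is no saddle point; optimal play is mixed.
Let the attacker play Land with probability p. Expected payoff against Hold: (-2)p + 9(1−p) = −11p + 9; against Counter: 9p + (-8)(1−p) = 17p − 8.
Setting these equal: −11p + 9 = 17p − 8 ⇒ −28p = -17 ⇒ p = 17/28, and the value is (-11)·(17/28) + 9 = 65/28.
For the defender: with q = P(Hold), equating Land's and Sea's payoffs gives −11q + 9 = 17q − 8 ⇒ q = 17/28.

65/28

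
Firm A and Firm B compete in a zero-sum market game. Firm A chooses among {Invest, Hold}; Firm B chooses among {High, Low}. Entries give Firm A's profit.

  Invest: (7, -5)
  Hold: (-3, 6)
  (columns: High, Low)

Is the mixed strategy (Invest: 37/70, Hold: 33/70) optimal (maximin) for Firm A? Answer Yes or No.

Against High this mix gives (37/70)·7 + (33/70)·(-3) = 16/7.
Against Low this mix gives (37/70)·(-5) + (33/70)·6 = 13/70.
Firm B will play Low, holding Firm A to 13/70. Shifting weight toward the row that does better against Low would raise this floor (the equalizing mix achieves 9/7 against both Low and High), so the proposed strategy is not optimal.

No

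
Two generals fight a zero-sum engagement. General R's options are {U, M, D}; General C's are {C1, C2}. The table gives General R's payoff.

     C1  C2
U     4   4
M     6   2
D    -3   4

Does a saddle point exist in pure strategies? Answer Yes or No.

Yes

Row minima: U → 4, M → 2, D → -3; maximin = 4.
Column maxima: C1 → 6, C2 → 4; minimax = 4.
maximin = minimax = 4, so a saddle point exists.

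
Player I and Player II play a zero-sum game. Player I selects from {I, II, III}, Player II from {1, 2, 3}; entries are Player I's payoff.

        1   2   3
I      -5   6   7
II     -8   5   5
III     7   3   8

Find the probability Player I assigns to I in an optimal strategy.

Row minima: I → -5, II → -8, III → 3; maximin = 3.
Column maxima: 1 → 7, 2 → 6, 3 → 8; minimax = 6.
3 ≠ 6, so there is no saddle point; optimal play is mixed.
II is strictly dominated by I, so Player I never plays it.
3 is strictly dominated by 1 (it gives Player I strictly more in every row), so Player II never plays it.
On the remaining 2×2 (I, III vs 1, 2):
Let Player I play I with probability p. Expected payoff against 1: (-5)p + 7(1−p) = −12p + 7; against 2: 6p + 3(1−p) = 3p + 3.
Setting these equal: −12p + 7 = 3p + 3 ⇒ −15p = -4 ⇒ p = 4/15, and the value is (-12)·(4/15) + 7 = 19/5.
For Player II: with q = P(1), equating I's and III's payoffs gives −11q + 6 = 4q + 3 ⇒ q = 1/5.

4/15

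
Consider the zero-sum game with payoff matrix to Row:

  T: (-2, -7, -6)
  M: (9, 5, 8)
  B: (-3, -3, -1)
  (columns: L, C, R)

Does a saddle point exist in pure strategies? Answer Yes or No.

Yes

Row minima: T → -7, M → 5, B → -3; maximin = 5.
Column maxima: L → 9, C → 5, R → 8; minimax = 5.
maximin = minimax = 5, so a saddle point exists.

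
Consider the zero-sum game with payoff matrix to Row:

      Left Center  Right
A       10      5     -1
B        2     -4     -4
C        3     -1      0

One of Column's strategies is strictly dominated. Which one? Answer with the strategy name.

Center holds Row's payoff strictly below Left in every row: 5 < 10, -4 < 2, -1 < 3.
So Left is strictly dominated for Column.

Left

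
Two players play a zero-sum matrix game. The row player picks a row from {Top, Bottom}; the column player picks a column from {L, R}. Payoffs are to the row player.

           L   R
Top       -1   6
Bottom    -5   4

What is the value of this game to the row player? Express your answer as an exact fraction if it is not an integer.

-1

Row minima: Top → -1, Bottom → -5; maximin = -1.
Column maxima: L → -1, R → 6; minimax = -1.
Since maximin = minimax = -1, there is a saddle point and the value is -1.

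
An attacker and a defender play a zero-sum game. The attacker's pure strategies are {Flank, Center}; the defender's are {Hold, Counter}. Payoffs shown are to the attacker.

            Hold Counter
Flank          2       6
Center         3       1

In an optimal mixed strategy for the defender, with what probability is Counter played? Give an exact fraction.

1/6

Row minima: Flank → 2, Center → 1; maximin = 2.
Column maxima: Hold → 3, Counter → 6; minimax = 3.
2 ≠ 3, so there is no saddle point; optimal play is mixed.
Let the attacker play Flank with probability p. Expected payoff against Hold: 2p + 3(1−p) = −p + 3; against Counter: 6p + 1(1−p) = 5p + 1.
Setting these equal: −p + 3 = 5p + 1 ⇒ −6p = -2 ⇒ p = 1/3, and the value is (-1)·(1/3) + 3 = 8/3.
For the defender: with q = P(Hold), equating Flank's and Center's payoffs gives −4q + 6 = 2q + 1 ⇒ q = 5/6.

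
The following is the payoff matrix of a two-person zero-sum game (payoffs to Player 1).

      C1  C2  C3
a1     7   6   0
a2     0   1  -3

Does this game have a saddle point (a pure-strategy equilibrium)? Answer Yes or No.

Yes

Row minima: a1 → 0, a2 → -3; maximin = 0.
Column maxima: C1 → 7, C2 → 6, C3 → 0; minimax = 0.
maximin = minimax = 0, so a saddle point exists.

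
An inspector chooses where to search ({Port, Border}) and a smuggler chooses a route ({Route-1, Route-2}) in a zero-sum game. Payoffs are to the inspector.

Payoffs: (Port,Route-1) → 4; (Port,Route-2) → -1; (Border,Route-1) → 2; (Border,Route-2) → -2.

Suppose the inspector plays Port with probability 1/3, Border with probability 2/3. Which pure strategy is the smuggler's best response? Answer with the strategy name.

If the smuggler plays Route-1, the inspector's expected payoff is (1/3)·4 + (2/3)·2 = 8/3.
If the smuggler plays Route-2, the inspector's expected payoff is (1/3)·(-1) + (2/3)·(-2) = -5/3.
The smuggler minimizes the inspector's payoff; the smallest is -5/3, so the best response is Route-2.

Route-2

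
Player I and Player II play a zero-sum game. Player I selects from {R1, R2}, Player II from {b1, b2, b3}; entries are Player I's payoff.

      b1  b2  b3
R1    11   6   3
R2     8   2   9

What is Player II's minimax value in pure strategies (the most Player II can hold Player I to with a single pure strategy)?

6

Column maxima: b1 → 11, b2 → 6, b3 → 9.
The smallest of these is 6.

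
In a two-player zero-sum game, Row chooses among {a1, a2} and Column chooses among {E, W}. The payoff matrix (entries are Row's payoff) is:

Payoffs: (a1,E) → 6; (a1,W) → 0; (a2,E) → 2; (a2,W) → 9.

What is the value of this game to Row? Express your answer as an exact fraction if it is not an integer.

54/13

Row minima: a1 → 0, a2 → 2; maximin = 2.
Column maxima: E → 6, W → 9; minimax = 6.
2 ≠ 6, so there is no saddle point; optimal play is mixed.
Let Row play a1 with probability p. Expected payoff against E: 6p + 2(1−p) = 4p + 2; against W: 0p + 9(1−p) = −9p + 9.
Setting these equal: 4p + 2 = −9p + 9 ⇒ 13p = 7 ⇒ p = 7/13, and the value is (4)·(7/13) + 2 = 54/13.
For Column: with q = P(E), equating a1's and a2's payoffs gives 6q = −7q + 9 ⇒ q = 9/13.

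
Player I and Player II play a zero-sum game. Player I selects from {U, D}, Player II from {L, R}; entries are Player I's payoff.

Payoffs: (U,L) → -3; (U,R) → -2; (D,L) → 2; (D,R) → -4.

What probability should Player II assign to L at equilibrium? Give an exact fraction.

Row minima: U → -3, D → -4; maximin = -3.
Column maxima: L → 2, R → -2; minimax = -2.
-3 ≠ -2, so there is no saddle point; optimal play is mixed.
Let Player I play U with probability p. Expected payoff against L: (-3)p + 2(1−p) = −5p + 2; against R: (-2)p + (-4)(1−p) = 2p − 4.
Setting these equal: −5p + 2 = 2p − 4 ⇒ −7p = -6 ⇒ p = 6/7, and the value is (-5)·(6/7) + 2 = -16/7.
For Player II: with q = P(L), equating U's and D's payoffs gives −q − 2 = 6q − 4 ⇒ q = 2/7.

2/7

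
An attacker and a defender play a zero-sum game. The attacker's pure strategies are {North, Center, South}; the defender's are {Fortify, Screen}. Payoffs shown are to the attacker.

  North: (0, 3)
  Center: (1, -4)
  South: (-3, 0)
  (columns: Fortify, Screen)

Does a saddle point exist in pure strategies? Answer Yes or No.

No

Row minima: North → 0, Center → -4, South → -3; maximin = 0.
Column maxima: Fortify → 1, Screen → 3; minimax = 1.
0 ≠ 1, so no pure-strategy equilibrium exists.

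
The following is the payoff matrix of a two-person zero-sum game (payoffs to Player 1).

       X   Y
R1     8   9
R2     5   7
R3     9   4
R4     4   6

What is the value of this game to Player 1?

49/6

Row minima: R1 → 8, R2 → 5, R3 → 4, R4 → 4; maximin = 8.
Column maxima: X → 9, Y → 9; minimax = 9.
8 ≠ 9, so there is no saddle point; optimal play is mixed.
R2 is strictly dominated by R1, so Player 1 never plays it.
R4 is strictly dominated by R1, so Player 1 never plays it.
On the remaining 2×2 (R1, R3 vs X, Y):
Let Player 1 play R1 with probability p. Expected payoff against X: 8p + 9(1−p) = −p + 9; against Y: 9p + 4(1−p) = 5p + 4.
Setting these equal: −p + 9 = 5p + 4 ⇒ −6p = -5 ⇒ p = 5/6, and the value is (-1)·(5/6) + 9 = 49/6.
For Player 2: with q = P(X), equating R1's and R3's payoffs gives −q + 9 = 5q + 4 ⇒ q = 5/6.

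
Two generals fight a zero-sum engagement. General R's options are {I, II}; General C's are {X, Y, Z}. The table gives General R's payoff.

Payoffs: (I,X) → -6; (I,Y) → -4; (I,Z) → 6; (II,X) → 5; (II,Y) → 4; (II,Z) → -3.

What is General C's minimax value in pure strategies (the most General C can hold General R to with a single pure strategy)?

Column maxima: X → 5, Y → 4, Z → 6.
The smallest of these is 4.

4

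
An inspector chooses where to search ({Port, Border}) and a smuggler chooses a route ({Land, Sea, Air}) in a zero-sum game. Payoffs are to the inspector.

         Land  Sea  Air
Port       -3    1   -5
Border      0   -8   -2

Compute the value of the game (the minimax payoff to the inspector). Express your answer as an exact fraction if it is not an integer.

-7/2

Row minima: Port → -5, Border → -8; maximin = -5.
Column maxima: Land → 0, Sea → 1, Air → -2; minimax = -2.
-5 ≠ -2, so there is no saddle point; optimal play is mixed.
Land is strictly dominated by Air (it gives the inspector strictly more in every row), so the smuggler never plays it.
On the remaining 2×2 (Port, Border vs Sea, Air):
Let the inspector play Port with probability p. Expected payoff against Sea: 1p + (-8)(1−p) = 9p − 8; against Air: (-5)p + (-2)(1−p) = −3p − 2.
Setting these equal: 9p − 8 = −3p − 2 ⇒ 12p = 6 ⇒ p = 1/2, and the value is (9)·(1/2) − 8 = -7/2.
For the smuggler: with q = P(Sea), equating Port's and Border's payoffs gives 6q − 5 = −6q − 2 ⇒ q = 1/4.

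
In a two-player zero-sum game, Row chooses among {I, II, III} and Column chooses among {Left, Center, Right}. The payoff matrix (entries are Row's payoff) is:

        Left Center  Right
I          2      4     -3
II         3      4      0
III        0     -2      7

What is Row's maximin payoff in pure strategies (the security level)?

Row minima: I → -3, II → 0, III → -2.
The best of these is 0.

0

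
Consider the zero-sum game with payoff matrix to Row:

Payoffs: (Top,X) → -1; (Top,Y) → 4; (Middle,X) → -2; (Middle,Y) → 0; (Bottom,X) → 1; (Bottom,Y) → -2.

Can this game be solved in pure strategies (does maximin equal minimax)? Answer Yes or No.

No

Row minima: Top → -1, Middle → -2, Bottom → -2; maximin = -1.
Column maxima: X → 1, Y → 4; minimax = 1.
-1 ≠ 1, so no pure-strategy equilibrium exists.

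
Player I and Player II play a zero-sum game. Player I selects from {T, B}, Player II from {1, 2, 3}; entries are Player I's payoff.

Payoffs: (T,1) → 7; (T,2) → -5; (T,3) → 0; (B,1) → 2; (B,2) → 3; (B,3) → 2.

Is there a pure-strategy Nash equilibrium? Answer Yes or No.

Yes

Row minima: T → -5, B → 2; maximin = 2.
Column maxima: 1 → 7, 2 → 3, 3 → 2; minimax = 2.
maximin = minimax = 2, so a saddle point exists.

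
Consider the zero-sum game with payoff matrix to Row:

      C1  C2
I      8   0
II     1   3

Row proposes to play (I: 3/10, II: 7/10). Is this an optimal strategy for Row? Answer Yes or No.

Against C1 this mix gives (3/10)·8 + (7/10)·1 = 31/10.
Against C2 this mix gives (3/10)·0 + (7/10)·3 = 21/10.
Column will play C2, holding Row to 21/10. Shifting weight toward the row that does better against C2 would raise this floor (the equalizing mix achieves 12/5 against both C2 and C1), so the proposed strategy is not optimal.

No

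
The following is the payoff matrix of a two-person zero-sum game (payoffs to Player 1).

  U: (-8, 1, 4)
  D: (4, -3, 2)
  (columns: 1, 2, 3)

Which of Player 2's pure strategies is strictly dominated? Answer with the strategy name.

3

2 holds Player 1's payoff strictly below 3 in every row: 1 < 4, -3 < 2.
So 3 is strictly dominated for Player 2.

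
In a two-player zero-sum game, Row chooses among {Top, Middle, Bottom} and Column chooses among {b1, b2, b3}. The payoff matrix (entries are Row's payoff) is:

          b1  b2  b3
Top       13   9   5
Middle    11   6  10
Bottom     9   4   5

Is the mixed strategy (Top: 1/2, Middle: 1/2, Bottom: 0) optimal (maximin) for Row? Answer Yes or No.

Against b1 this mix gives (1/2)·13 + (1/2)·11 = 12.
Against b2 this mix gives (1/2)·9 + (1/2)·6 = 15/2.
Against b3 this mix gives (1/2)·5 + (1/2)·10 = 15/2.
All of Column's active replies (b2, b3) yield 15/2, and no column does worse for Row. The mix makes Column indifferent and guarantees 15/2, so it is optimal.

Yes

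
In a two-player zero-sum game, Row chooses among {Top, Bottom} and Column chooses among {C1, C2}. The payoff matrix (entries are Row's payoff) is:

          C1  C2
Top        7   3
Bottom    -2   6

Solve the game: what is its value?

Row minima: Top → 3, Bottom → -2; maximin = 3.
Column maxima: C1 → 7, C2 → 6; minimax = 6.
3 ≠ 6, so there is no saddle point; optimal play is mixed.
Let Row play Top with probability p. Expected payoff against C1: 7p + (-2)(1−p) = 9p − 2; against C2: 3p + 6(1−p) = −3p + 6.
Setting these equal: 9p − 2 = −3p + 6 ⇒ 12p = 8 ⇒ p = 2/3, and the value is (9)·(2/3) − 2 = 4.
For Column: with q = P(C1), equating Top's and Bottom's payoffs gives 4q + 3 = −8q + 6 ⇒ q = 1/4.

4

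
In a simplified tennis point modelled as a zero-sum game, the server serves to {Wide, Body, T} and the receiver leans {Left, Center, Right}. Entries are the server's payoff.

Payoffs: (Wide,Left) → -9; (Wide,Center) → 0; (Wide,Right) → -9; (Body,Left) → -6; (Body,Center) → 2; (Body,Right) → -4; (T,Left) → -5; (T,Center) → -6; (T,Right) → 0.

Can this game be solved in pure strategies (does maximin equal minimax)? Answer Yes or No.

Row minima: Wide → -9, Body → -6, T → -6; maximin = -6.
Column maxima: Left → -5, Center → 2, Right → 0; minimax = -5.
-6 ≠ -5, so no pure-strategy equilibrium exists.

No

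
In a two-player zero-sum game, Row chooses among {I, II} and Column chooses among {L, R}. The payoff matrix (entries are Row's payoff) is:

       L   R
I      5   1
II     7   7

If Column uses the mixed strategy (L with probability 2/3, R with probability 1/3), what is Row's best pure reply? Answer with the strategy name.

II

Expected payoff of I: (2/3)·5 + (1/3)·1 = 11/3.
Expected payoff of II: (2/3)·7 + (1/3)·7 = 7.
The largest is 7, so Row's best response is II.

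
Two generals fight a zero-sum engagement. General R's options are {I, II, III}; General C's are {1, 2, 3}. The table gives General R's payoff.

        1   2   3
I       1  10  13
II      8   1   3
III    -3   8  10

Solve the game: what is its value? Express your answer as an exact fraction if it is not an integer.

Row minima: I → 1, II → 1, III → -3; maximin = 1.
Column maxima: 1 → 8, 2 → 10, 3 → 13; minimax = 8.
1 ≠ 8, so there is no saddle point; optimal play is mixed.
III is strictly dominated by I, so General R never plays it.
3 is strictly dominated by 2 (it gives General R strictly more in every row), so General C never plays it.
On the remaining 2×2 (I, II vs 1, 2):
Let General R play I with probability p. Expected payoff against 1: 1p + 8(1−p) = −7p + 8; against 2: 10p + 1(1−p) = 9p + 1.
Setting these equal: −7p + 8 = 9p + 1 ⇒ −16p = -7 ⇒ p = 7/16, and the value is (-7)·(7/16) + 8 = 79/16.
For General C: with q = P(1), equating I's and II's payoffs gives −9q + 10 = 7q + 1 ⇒ q = 9/16.

79/16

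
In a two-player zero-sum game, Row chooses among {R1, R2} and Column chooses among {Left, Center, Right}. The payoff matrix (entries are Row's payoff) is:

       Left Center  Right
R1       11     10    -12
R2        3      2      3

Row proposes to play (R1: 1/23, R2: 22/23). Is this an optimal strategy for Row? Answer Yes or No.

Yes

Against Left this mix gives (1/23)·11 + (22/23)·3 = 77/23.
Against Center this mix gives (1/23)·10 + (22/23)·2 = 54/23.
Against Right this mix gives (1/23)·(-12) + (22/23)·3 = 54/23.
All of Column's active replies (Center, Right) yield 54/23, and no column does worse for Row. The mix makes Column indifferent and guarantees 54/23, so it is optimal.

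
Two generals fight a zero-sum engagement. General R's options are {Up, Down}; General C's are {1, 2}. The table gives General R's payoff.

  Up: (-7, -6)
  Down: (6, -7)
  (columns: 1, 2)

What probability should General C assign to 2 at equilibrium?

13/14

Row minima: Up → -7, Down → -7; maximin = -7.
Column maxima: 1 → 6, 2 → -6; minimax = -6.
-7 ≠ -6, so there is no saddle point; optimal play is mixed.
Let General R play Up with probability p. Expected payoff against 1: (-7)p + 6(1−p) = −13p + 6; against 2: (-6)p + (-7)(1−p) = p − 7.
Setting these equal: −13p + 6 = p − 7 ⇒ −14p = -13 ⇒ p = 13/14, and the value is (-13)·(13/14) + 6 = -85/14.
For General C: with q = P(1), equating Up's and Down's payoffs gives −q − 6 = 13q − 7 ⇒ q = 1/14.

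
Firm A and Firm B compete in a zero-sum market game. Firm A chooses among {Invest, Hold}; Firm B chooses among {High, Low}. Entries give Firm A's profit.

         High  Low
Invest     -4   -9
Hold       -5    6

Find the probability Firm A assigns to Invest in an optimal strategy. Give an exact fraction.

11/16

Row minima: Invest → -9, Hold → -5; maximin = -5.
Column maxima: High → -4, Low → 6; minimax = -4.
-5 ≠ -4, so there is no saddle point; optimal play is mixed.
Let Firm A play Invest with probability p. Expected payoff against High: (-4)p + (-5)(1−p) = p − 5; against Low: (-9)p + 6(1−p) = −15p + 6.
Setting these equal: p − 5 = −15p + 6 ⇒ 16p = 11 ⇒ p = 11/16, and the value is (1)·(11/16) − 5 = -69/16.
For Firm B: with q = P(High), equating Invest's and Hold's payoffs gives 5q − 9 = −11q + 6 ⇒ q = 15/16.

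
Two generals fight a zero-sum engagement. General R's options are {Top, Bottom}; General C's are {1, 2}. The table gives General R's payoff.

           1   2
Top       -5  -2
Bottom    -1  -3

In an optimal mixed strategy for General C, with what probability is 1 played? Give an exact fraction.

Row minima: Top → -5, Bottom → -3; maximin = -3.
Column maxima: 1 → -1, 2 → -2; minimax = -2.
-3 ≠ -2, so there is no saddle point; optimal play is mixed.
Let General R play Top with probability p. Expected payoff against 1: (-5)p + (-1)(1−p) = −4p − 1; against 2: (-2)p + (-3)(1−p) = p − 3.
Setting these equal: −4p − 1 = p − 3 ⇒ −5p = -2 ⇒ p = 2/5, and the value is (-4)·(2/5) − 1 = -13/5.
For General C: with q = P(1), equating Top's and Bottom's payoffs gives −3q − 2 = 2q − 3 ⇒ q = 1/5.

1/5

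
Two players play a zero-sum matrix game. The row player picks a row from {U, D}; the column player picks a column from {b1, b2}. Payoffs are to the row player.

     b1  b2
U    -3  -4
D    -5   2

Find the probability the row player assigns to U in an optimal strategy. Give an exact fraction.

7/8

Row minima: U → -4, D → -5; maximin = -4.
Column maxima: b1 → -3, b2 → 2; minimax = -3.
-4 ≠ -3, so there is no saddle point; optimal play is mixed.
Let the row player play U with probability p. Expected payoff against b1: (-3)p + (-5)(1−p) = 2p − 5; against b2: (-4)p + 2(1−p) = −6p + 2.
Setting these equal: 2p − 5 = −6p + 2 ⇒ 8p = 7 ⇒ p = 7/8, and the value is (2)·(7/8) − 5 = -13/4.
For the column player: with q = P(b1), equating U's and D's payoffs gives q − 4 = −7q + 2 ⇒ q = 3/4.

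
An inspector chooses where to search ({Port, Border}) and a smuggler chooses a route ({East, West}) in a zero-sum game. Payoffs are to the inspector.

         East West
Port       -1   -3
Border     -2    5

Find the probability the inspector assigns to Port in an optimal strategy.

Row minima: Port → -3, Border → -2; maximin = -2.
Column maxima: East → -1, West → 5; minimax = -1.
-2 ≠ -1, so there is no saddle point; optimal play is mixed.
Let the inspector play Port with probability p. Expected payoff against East: (-1)p + (-2)(1−p) = p − 2; against West: (-3)p + 5(1−p) = −8p + 5.
Setting these equal: p − 2 = −8p + 5 ⇒ 9p = 7 ⇒ p = 7/9, and the value is (1)·(7/9) − 2 = -11/9.
For the smuggler: with q = P(East), equating Port's and Border's payoffs gives 2q − 3 = −7q + 5 ⇒ q = 8/9.

7/9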